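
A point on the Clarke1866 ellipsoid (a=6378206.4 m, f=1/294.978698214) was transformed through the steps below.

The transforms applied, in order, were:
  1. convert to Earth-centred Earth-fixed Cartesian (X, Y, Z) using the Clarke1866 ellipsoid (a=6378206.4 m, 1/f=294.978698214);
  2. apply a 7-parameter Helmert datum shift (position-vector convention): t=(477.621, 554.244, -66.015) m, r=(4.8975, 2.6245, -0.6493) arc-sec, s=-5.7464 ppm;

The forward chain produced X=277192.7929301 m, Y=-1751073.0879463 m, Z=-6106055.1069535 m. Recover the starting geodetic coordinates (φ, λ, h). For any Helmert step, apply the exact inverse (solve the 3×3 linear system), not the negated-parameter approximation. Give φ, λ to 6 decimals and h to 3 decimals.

φ=-73.907702°, λ=-81.020899°, h=69.988 m

start: X=277192.7929, Y=-1751073.0879, Z=-6106055.1070 m
→ Helmert⁻¹: X=276799.9686, Y=-1751781.5051, Z=-6105979.0638
→ geod (Bowring, a=6378206.400): φ=-73.90770200°, λ=-81.02089900°, h=69.9880 m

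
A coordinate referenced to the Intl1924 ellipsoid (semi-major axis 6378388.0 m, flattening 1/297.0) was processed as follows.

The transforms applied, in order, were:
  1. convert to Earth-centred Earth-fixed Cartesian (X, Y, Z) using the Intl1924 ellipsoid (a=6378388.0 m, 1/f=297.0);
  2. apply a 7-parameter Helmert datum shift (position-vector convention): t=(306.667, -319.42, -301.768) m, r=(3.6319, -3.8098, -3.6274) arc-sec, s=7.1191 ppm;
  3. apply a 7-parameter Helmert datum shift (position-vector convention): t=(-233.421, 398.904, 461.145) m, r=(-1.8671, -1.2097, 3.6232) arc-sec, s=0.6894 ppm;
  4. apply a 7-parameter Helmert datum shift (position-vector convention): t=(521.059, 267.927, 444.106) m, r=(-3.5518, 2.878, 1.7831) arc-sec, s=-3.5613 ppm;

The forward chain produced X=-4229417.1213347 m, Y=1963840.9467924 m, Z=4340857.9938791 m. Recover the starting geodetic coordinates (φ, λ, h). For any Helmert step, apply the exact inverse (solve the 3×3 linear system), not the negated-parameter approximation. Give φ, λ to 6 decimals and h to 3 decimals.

φ=43.137317°, λ=155.099830°, h=2303.320 m

start: X=-4229417.1213, Y=1963840.9468, Z=4340857.9939 m
→ Helmert⁻¹: X=-4229996.8316, Y=1963541.8397, Z=4340404.1360
→ Helmert⁻¹: X=-4229700.5568, Y=1963176.5949, Z=4339982.5759
→ Helmert⁻¹: X=-4229931.4731, Y=1963484.0723, Z=4340297.0010
→ geod (Bowring, a=6378388.000): φ=43.13731700°, λ=155.09983000°, h=2303.3200 m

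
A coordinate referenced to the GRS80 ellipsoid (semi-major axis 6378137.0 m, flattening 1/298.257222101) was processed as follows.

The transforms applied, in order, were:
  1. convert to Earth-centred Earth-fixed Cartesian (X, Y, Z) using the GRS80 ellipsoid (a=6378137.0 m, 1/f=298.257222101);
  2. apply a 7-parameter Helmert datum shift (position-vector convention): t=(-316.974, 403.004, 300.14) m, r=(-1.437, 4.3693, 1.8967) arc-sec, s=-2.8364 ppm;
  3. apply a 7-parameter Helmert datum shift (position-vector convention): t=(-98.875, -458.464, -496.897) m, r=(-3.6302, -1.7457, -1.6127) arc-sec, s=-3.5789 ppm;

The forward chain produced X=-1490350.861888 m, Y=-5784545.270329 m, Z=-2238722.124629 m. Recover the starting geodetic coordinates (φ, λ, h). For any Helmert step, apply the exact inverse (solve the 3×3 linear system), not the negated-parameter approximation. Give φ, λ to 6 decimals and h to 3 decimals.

φ=-20.672037°, λ=-104.443895°, h=3516.766 m

start: X=-1490350.8619, Y=-5784545.2703, Z=-2238722.1246 m
→ Helmert⁻¹: X=-1490231.0408, Y=-5784079.7648, Z=-2238322.4237
→ Helmert⁻¹: X=-1489924.0614, Y=-5784469.8789, Z=-2238700.7735
→ geod (Bowring, a=6378137.000): φ=-20.67203700°, λ=-104.44389500°, h=3516.7660 m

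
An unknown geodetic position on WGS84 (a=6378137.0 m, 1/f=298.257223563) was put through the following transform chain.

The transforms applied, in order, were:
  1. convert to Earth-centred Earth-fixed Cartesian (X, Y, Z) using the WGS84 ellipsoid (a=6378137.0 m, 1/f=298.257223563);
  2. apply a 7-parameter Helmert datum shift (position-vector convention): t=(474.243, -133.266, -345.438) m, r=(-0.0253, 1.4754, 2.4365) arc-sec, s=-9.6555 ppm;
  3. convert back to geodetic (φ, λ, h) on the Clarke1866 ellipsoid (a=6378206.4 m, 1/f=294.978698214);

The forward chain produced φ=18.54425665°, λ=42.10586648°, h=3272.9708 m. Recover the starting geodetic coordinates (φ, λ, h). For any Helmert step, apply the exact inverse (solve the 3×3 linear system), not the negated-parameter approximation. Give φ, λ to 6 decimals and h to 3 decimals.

start: φ=18.544257°, λ=42.105866°, h=3272.971 m
→ ECEF (a=6378206.400, f=1/294.978698214): X=4490180.3862, Y=4058024.4952, Z=2016506.7828
→ Helmert⁻¹: X=4489783.0040, Y=4058143.6623, Z=2016904.3077
→ geod (Bowring, a=6378137.000): φ=18.54698500°, λ=42.10922600°, h=3241.0640 m

φ=18.546985°, λ=42.109226°, h=3241.064 m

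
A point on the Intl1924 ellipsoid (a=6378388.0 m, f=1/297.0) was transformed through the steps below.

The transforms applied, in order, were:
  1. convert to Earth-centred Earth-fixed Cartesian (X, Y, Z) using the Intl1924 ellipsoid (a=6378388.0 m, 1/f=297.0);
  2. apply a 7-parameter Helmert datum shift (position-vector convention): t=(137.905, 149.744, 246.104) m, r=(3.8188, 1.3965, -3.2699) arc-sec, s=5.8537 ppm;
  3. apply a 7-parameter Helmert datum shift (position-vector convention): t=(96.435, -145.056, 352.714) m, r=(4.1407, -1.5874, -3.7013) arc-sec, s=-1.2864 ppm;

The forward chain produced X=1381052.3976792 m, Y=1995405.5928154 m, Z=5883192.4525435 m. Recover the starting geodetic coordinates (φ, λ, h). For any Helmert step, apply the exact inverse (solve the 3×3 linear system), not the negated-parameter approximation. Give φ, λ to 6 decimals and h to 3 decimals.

φ=67.717785°, λ=55.321634°, h=3375.096 m

start: X=1381052.3977, Y=1995405.5928, Z=5883192.4525 m
→ Helmert⁻¹: X=1380967.2012, Y=1995696.0918, Z=5882796.6154
→ Helmert⁻¹: X=1380749.7492, Y=1995665.4642, Z=5882488.4773
→ geod (Bowring, a=6378388.000): φ=67.71778500°, λ=55.32163400°, h=3375.0960 m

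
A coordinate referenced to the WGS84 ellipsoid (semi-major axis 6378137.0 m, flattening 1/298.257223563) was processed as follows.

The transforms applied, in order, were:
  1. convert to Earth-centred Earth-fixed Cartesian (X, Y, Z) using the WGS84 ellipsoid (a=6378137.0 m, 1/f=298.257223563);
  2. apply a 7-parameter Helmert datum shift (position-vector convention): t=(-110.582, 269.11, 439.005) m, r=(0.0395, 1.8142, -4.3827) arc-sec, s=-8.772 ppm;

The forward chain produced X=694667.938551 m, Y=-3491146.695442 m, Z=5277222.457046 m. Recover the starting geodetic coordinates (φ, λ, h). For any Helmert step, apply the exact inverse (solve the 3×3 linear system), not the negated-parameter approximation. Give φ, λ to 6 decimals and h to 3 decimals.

start: X=694667.9386, Y=-3491146.6954, Z=5277222.4570 m
→ Helmert⁻¹: X=694812.3885, Y=-3491430.6586, Z=5276836.5202
→ geod (Bowring, a=6378137.000): φ=56.17349000°, λ=-78.74489100°, h=1946.0490 m

φ=56.173490°, λ=-78.744891°, h=1946.049 m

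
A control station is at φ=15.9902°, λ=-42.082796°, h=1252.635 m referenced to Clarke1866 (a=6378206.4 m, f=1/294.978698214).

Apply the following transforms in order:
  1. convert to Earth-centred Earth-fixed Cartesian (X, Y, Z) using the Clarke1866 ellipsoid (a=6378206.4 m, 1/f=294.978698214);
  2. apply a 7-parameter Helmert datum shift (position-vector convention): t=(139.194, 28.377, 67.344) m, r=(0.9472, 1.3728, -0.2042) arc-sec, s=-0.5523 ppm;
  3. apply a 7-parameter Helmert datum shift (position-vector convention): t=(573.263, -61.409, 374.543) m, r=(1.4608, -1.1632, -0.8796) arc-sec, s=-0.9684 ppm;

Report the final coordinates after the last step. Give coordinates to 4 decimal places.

start: φ=15.990200°, λ=-42.082796°, h=1252.635 m
→ ECEF (a=6378206.400, f=1/294.978698214): X=4552666.9880, Y=-4111167.8730, Z=1745923.9761
→ Helmert 7p (PV): X=4552811.2176, Y=-4111149.7500, Z=1745941.1763
→ Helmert 7p (PV): X=4553352.6940, Y=-4111238.9579, Z=1746310.5877

X=4553352.6940 m, Y=-4111238.9579 m, Z=1746310.5877 m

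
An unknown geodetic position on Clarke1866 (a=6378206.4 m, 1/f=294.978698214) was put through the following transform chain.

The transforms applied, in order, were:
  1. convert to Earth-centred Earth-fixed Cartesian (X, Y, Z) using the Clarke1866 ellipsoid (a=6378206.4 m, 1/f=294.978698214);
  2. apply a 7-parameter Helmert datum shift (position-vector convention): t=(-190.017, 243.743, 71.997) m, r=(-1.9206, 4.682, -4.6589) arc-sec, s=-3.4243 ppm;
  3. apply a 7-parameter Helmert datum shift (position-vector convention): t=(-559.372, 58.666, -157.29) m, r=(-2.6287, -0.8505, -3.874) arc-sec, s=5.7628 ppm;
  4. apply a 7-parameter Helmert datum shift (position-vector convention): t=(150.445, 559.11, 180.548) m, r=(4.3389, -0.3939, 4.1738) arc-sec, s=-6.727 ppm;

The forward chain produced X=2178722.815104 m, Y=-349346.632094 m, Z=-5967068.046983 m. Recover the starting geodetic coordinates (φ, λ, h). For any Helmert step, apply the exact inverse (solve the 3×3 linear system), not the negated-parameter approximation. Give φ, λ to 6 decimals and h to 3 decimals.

start: X=2178722.8151, Y=-349346.6321, Z=-5967068.0470 m
→ Helmert⁻¹: X=2178568.5460, Y=-350077.7049, Z=-5967285.5332
→ Helmert⁻¹: X=2179097.3297, Y=-350017.3795, Z=-5967107.3019
→ Helmert⁻¹: X=2179438.1665, Y=-350157.5328, Z=-5967153.5218
→ geod (Bowring, a=6378206.400): φ=-69.82563600°, λ=-9.12737500°, h=3173.8860 m

φ=-69.825636°, λ=-9.127375°, h=3173.886 m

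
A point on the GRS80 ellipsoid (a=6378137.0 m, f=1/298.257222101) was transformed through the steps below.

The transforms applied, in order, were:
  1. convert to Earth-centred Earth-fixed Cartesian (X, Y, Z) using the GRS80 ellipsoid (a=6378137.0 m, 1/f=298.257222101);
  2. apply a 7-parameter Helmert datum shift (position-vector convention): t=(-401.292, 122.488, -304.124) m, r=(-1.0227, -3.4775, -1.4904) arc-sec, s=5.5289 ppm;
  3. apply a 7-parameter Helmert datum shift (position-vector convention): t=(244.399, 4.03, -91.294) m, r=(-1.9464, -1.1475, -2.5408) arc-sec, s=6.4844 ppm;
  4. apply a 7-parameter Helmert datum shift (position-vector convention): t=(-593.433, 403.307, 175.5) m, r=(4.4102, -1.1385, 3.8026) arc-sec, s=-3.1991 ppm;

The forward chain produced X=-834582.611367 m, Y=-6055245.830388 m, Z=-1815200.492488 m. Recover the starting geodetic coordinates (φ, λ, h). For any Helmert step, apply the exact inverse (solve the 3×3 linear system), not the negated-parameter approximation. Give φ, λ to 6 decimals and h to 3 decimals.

φ=-16.641327°, λ=-97.840268°, h=211.612 m

start: X=-834582.6114, Y=-6055245.8304, Z=-1815200.4925 m
→ Helmert⁻¹: X=-834113.5057, Y=-6055691.9450, Z=-1815247.7178
→ Helmert⁻¹: X=-834287.9984, Y=-6055649.8557, Z=-1815197.1560
→ Helmert⁻¹: X=-833868.9374, Y=-6055735.8887, Z=-1814898.9646
→ geod (Bowring, a=6378137.000): φ=-16.64132700°, λ=-97.84026800°, h=211.6120 m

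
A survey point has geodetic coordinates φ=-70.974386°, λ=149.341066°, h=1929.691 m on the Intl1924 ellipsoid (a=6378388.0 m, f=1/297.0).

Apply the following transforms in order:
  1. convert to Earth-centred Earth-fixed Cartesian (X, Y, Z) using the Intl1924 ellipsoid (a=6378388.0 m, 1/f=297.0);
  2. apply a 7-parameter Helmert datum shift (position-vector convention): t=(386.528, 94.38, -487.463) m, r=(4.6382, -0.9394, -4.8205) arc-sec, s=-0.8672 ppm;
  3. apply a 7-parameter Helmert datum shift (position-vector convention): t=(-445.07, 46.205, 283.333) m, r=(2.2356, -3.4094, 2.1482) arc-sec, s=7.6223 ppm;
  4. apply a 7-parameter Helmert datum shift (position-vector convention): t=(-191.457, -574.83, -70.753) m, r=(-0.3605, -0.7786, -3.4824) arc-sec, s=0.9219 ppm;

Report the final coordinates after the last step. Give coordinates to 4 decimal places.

start: φ=-70.974386°, λ=149.341066°, h=1929.691 m
→ ECEF (a=6378388.000, f=1/297.0): X=-1794586.4984, Y=1063808.5185, Z=-6009316.7234
→ Helmert 7p (PV): X=-1794146.1841, Y=1064079.0453, Z=-6009783.2268
→ Helmert 7p (PV): X=-1794516.6739, Y=1064179.8128, Z=-6009563.8252
→ Helmert 7p (PV): X=-1794669.1339, Y=1063625.7577, Z=-6009648.7522

X=-1794669.1339 m, Y=1063625.7577 m, Z=-6009648.7522 m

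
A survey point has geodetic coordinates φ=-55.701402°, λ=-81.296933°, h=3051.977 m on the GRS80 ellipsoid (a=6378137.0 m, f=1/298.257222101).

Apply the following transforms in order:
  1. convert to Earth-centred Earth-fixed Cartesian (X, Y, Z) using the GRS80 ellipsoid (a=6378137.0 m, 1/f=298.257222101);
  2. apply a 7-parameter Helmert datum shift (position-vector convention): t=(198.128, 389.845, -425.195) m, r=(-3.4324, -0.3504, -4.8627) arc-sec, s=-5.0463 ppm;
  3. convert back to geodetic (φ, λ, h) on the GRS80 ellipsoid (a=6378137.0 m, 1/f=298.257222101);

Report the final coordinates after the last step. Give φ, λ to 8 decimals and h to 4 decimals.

φ=-55.70523457°, λ=-81.29430227°, h=3170.5347 m

start: φ=-55.701402°, λ=-81.296933°, h=3051.977 m
→ ECEF (a=6378137.000, f=1/298.257222101): X=545346.1343, Y=-3562577.5110, Z=-5248301.0528
→ Helmert 7p (PV): X=545466.4386, Y=-3562269.8798, Z=-5248639.5532
→ geod (Bowring, a=6378137.000): φ=-55.70523457°, λ=-81.29430227°, h=3170.5347 m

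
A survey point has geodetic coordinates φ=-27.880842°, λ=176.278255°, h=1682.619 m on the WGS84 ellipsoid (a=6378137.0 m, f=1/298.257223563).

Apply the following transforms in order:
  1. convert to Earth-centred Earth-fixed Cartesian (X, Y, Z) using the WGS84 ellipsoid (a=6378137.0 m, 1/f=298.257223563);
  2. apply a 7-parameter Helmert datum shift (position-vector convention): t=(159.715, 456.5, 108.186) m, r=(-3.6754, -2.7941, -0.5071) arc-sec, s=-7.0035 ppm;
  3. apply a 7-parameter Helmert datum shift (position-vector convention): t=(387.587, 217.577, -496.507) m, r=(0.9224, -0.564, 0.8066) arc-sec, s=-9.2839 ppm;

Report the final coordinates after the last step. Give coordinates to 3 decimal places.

start: φ=-27.880842°, λ=176.278255°, h=1682.619 m
→ ECEF (a=6378137.000, f=1/298.257223563): X=-5631492.7967, Y=366318.5682, Z=-2965626.4465
→ Helmert 7p (PV): X=-5631252.5683, Y=366733.5039, Z=-2965580.3027
→ Helmert 7p (PV): X=-5630806.0266, Y=366938.9171, Z=-2966063.0352

X=-5630806.027 m, Y=366938.917 m, Z=-2966063.035 m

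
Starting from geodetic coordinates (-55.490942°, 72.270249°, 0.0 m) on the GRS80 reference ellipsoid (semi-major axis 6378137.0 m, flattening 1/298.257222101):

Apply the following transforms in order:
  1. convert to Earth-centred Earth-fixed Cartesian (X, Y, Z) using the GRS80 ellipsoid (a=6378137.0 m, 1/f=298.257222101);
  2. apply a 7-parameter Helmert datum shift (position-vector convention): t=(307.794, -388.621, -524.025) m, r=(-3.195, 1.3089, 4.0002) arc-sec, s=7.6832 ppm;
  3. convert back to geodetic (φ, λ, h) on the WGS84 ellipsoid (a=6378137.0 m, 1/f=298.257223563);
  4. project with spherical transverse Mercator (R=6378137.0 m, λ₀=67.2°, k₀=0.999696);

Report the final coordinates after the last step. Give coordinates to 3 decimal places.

E=319137.049 m, N=-6187612.925 m

start: φ=-55.490942°, λ=72.270249°, h=0.000 m
→ ECEF (a=6378137.000, f=1/298.257222101): X=1102904.4421, Y=3449670.9145, Z=-5232540.4964
→ Helmert 7p (PV): X=1103120.6037, Y=3449249.1358, Z=-5233165.1579
→ geod (Bowring, a=6378137.000): φ=-55.49660663°, λ=72.26495922°, h=324.4737 m
→ tm (R=6378137.0, λ₀=67.2°): E=319137.0486, N=-6187612.9245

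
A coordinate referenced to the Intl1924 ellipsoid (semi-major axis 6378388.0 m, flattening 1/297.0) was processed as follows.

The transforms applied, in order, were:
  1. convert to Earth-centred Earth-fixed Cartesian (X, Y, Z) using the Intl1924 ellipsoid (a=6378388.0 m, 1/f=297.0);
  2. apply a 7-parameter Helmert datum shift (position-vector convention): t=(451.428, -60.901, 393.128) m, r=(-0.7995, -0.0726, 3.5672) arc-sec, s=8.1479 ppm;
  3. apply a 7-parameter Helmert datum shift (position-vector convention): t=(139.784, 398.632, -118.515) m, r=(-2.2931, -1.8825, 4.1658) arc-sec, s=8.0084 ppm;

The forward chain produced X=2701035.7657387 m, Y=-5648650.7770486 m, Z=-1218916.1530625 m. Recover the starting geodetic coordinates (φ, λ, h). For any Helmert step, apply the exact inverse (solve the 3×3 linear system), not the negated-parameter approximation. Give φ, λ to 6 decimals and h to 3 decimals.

φ=-11.092460°, λ=-64.452489°, h=1160.845 m

start: X=2701035.7657, Y=-5648650.7770, Z=-1218916.1531 m
→ Helmert⁻¹: X=2700749.1377, Y=-5649045.1643, Z=-1218875.3281
→ Helmert⁻¹: X=2700177.5839, Y=-5648980.2079, Z=-1219281.3681
→ geod (Bowring, a=6378388.000): φ=-11.09246000°, λ=-64.45248900°, h=1160.8450 m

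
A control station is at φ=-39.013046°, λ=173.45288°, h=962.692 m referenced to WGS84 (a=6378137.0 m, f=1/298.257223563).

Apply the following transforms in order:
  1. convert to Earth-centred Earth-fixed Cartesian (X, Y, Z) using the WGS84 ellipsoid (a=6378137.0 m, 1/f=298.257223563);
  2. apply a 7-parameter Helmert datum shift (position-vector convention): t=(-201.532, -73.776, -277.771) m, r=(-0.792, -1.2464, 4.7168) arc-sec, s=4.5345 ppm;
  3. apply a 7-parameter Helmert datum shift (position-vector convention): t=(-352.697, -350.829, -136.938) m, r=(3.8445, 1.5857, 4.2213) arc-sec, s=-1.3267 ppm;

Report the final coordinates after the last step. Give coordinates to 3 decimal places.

start: φ=-39.013046°, λ=173.452880°, h=962.692 m
→ ECEF (a=6378137.000, f=1/298.257223563): X=-4930796.1116, Y=565901.3631, Z=-3994048.4790
→ Helmert 7p (PV): X=-4931008.8082, Y=565702.0606, Z=-3994376.3294
→ Helmert 7p (PV): X=-4931397.2480, Y=565324.0157, Z=-3994459.5162

X=-4931397.248 m, Y=565324.016 m, Z=-3994459.516 m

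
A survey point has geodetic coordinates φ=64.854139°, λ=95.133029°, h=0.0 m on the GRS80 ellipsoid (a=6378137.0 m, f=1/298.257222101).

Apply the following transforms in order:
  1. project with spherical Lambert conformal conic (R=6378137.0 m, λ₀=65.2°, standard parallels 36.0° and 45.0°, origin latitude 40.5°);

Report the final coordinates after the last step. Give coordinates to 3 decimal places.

start: φ=64.854139°, λ=95.133029°, h=0.000 m
→ lcc (R=6378137.0, λ₀=65.2°): E=1545375.2681, N=3063430.5678

E=1545375.268 m, N=3063430.568 m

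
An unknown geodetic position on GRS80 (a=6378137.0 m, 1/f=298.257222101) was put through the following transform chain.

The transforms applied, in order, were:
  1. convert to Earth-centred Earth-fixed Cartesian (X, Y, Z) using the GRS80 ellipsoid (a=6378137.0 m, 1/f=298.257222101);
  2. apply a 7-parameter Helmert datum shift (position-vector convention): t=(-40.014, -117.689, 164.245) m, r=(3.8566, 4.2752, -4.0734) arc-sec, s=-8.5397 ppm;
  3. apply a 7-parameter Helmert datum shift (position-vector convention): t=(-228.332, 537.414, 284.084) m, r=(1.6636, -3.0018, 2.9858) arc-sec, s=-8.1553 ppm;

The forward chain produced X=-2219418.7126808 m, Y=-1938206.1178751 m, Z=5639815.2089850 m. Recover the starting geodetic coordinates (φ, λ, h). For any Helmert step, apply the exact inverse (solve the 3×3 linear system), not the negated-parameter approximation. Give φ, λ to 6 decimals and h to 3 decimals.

φ=62.570441°, λ=-138.862241°, h=1596.369 m

start: X=-2219418.7127, Y=-1938206.1179, Z=5639815.2090 m
→ Helmert⁻¹: X=-2219154.4683, Y=-1938681.7339, Z=5639625.0493
→ Helmert⁻¹: X=-2219212.0109, Y=-1938518.9821, Z=5639499.2120
→ geod (Bowring, a=6378137.000): φ=62.57044100°, λ=-138.86224100°, h=1596.3690 m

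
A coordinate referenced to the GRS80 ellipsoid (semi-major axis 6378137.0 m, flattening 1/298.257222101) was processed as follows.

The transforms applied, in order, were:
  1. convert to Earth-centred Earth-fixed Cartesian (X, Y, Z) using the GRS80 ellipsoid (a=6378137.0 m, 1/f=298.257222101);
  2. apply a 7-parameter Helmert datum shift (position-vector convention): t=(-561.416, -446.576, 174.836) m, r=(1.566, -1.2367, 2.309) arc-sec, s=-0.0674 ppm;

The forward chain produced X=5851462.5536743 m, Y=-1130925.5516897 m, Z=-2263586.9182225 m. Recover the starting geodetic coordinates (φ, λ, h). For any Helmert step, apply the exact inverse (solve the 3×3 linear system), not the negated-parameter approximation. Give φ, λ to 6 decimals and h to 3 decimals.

φ=-20.925697°, λ=-10.934403°, h=211.298 m

start: X=5851462.5537, Y=-1130925.5517, Z=-2263586.9182 m
→ Helmert⁻¹: X=5851998.1352, Y=-1130561.7483, Z=-2263788.4101
→ geod (Bowring, a=6378137.000): φ=-20.92569700°, λ=-10.93440300°, h=211.2980 m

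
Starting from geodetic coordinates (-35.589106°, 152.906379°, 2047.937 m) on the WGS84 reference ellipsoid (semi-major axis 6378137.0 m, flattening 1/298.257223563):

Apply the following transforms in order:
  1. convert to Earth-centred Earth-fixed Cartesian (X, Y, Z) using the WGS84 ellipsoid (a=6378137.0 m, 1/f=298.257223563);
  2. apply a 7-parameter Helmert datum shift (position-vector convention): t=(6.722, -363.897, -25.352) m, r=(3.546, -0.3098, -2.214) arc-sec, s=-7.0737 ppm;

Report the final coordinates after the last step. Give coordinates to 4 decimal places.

start: φ=-35.589106°, λ=152.906379°, h=2047.937 m
→ ECEF (a=6378137.000, f=1/298.257223563): X=-4624321.8846, Y=2365735.4339, Z=-3692403.9867
→ Helmert 7p (PV): X=-4624251.5127, Y=2365467.9160, Z=-3692369.4950

X=-4624251.5127 m, Y=2365467.9160 m, Z=-3692369.4950 m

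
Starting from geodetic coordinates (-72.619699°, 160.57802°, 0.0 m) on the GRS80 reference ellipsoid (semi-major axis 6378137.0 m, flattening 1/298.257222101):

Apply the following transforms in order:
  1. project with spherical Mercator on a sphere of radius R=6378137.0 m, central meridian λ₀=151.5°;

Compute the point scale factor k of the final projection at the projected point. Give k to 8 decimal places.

start: φ=-72.619699°, λ=160.578020°, h=0.000 m
→ into merc (λ₀=151.5°): φ=-72.61969900°, λ−λ₀=9.07802000°
scale k = 3.34769836

3.34769836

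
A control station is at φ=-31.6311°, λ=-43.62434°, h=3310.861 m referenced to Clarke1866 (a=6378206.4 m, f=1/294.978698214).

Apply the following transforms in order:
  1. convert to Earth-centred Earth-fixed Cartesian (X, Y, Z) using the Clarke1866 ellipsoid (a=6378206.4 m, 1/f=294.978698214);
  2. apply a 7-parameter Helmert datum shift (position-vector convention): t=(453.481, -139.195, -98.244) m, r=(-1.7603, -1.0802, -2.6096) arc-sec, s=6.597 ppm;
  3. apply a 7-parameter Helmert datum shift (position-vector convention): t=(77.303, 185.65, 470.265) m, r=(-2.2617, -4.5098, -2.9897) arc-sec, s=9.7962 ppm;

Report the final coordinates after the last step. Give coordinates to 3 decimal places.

start: φ=-31.631100°, λ=-43.624340°, h=3310.861 m
→ ECEF (a=6378206.400, f=1/294.978698214): X=3936855.9534, Y=-3752207.6198, Z=-3327230.4251
→ Helmert 7p (PV): X=3937305.3585, Y=-3752449.7718, Z=-3327297.9793
→ Helmert 7p (PV): X=3937439.5909, Y=-3752394.4355, Z=-3326733.0765

X=3937439.591 m, Y=-3752394.436 m, Z=-3326733.076 m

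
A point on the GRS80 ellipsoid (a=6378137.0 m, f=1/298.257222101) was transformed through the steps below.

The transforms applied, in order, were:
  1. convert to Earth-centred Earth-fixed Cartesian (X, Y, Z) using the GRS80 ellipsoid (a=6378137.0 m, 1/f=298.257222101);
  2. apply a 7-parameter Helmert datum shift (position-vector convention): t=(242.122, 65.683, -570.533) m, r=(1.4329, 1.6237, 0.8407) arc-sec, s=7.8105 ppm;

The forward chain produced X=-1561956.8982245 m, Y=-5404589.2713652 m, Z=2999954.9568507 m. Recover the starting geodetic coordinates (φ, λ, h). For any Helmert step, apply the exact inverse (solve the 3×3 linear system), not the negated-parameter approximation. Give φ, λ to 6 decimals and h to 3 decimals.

φ=28.233135°, λ=-106.122300°, h=2609.895 m

start: X=-1561956.8982, Y=-5404589.2714, Z=2999954.9569 m
→ Helmert⁻¹: X=-1562232.4668, Y=-5404585.5299, Z=3000527.3018
→ geod (Bowring, a=6378137.000): φ=28.23313500°, λ=-106.12230000°, h=2609.8950 m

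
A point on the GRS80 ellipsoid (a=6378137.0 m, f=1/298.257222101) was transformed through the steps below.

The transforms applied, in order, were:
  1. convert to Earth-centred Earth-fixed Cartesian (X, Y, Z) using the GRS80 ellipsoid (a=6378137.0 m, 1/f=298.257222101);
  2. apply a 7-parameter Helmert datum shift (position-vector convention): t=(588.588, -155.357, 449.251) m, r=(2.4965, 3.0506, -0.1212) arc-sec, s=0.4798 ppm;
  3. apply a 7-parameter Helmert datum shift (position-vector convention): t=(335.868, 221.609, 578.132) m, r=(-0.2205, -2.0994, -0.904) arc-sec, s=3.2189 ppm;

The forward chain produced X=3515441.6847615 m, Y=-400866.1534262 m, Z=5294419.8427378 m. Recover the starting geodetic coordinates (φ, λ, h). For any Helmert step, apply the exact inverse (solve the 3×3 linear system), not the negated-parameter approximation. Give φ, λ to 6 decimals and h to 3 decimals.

φ=56.424953°, λ=-6.506927°, h=3166.045 m

start: X=3515441.6848, Y=-400866.1534, Z=5294419.8427 m
→ Helmert⁻¹: X=3515150.1410, Y=-401076.7246, Z=5293788.4639
→ Helmert⁻¹: X=3514481.8144, Y=-400855.0422, Z=5293393.5030
→ geod (Bowring, a=6378137.000): φ=56.42495300°, λ=-6.50692700°, h=3166.0450 m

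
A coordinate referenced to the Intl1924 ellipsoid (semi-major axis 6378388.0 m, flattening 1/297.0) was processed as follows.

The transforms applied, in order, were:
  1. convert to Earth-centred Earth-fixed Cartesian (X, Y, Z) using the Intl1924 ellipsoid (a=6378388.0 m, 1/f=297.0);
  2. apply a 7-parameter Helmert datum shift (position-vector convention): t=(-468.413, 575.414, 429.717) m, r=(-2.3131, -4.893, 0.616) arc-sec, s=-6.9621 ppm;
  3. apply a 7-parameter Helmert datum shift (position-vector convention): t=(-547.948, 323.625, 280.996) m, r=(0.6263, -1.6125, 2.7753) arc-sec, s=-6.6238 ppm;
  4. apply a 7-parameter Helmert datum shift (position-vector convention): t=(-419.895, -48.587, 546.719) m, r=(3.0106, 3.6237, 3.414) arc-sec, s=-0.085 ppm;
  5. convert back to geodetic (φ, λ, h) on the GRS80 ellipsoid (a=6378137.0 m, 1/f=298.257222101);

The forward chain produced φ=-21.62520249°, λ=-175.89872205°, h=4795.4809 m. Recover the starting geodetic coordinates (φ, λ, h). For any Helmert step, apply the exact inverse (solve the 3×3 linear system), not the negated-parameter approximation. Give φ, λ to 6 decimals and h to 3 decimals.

φ=-21.640049°, λ=-175.891310°, h=3832.359 m

start: φ=-21.625202°, λ=-175.898722°, h=4795.481 m
→ ECEF (a=6378137.000, f=1/298.257222101): X=-5921161.7737, Y=-424566.9005, Z=-2337651.0356
→ Helmert⁻¹: X=-5920708.3278, Y=-424454.4820, Z=-2338295.7742
→ Helmert⁻¹: X=-5920223.5903, Y=-424708.3646, Z=-2338544.6890
→ Helmert⁻¹: X=-5919853.1436, Y=-425242.8317, Z=-2338855.0287
→ geod (Bowring, a=6378388.000): φ=-21.64004900°, λ=-175.89131000°, h=3832.3590 m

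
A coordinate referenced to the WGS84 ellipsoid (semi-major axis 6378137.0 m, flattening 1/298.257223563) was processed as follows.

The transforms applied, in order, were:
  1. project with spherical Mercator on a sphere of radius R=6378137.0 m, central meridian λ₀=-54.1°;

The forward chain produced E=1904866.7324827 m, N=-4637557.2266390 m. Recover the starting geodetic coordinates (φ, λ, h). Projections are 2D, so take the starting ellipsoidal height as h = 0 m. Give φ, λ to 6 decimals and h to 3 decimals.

φ=-38.410346°, λ=-36.988291°, h=0.000 m

start: E=1904866.7325, N=-4637557.2266 m
→ merc⁻¹: φ=-38.41034600°, λ=-36.98829100°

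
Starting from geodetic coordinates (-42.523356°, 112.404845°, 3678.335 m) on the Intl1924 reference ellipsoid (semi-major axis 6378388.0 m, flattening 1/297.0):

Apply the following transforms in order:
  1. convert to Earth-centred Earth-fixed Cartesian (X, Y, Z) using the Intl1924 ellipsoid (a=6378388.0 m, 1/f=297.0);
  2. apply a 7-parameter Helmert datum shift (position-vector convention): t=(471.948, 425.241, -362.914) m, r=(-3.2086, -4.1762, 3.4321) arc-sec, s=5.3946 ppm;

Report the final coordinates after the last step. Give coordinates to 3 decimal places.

start: φ=-42.523356°, λ=112.404845°, h=3678.335 m
→ ECEF (a=6378388.000, f=1/297.0): X=-1795526.0516, Y=4355227.3775, Z=-4291187.7830
→ Helmert 7p (PV): X=-1795049.3748, Y=4355579.4838, Z=-4291677.9492

X=-1795049.375 m, Y=4355579.484 m, Z=-4291677.949 m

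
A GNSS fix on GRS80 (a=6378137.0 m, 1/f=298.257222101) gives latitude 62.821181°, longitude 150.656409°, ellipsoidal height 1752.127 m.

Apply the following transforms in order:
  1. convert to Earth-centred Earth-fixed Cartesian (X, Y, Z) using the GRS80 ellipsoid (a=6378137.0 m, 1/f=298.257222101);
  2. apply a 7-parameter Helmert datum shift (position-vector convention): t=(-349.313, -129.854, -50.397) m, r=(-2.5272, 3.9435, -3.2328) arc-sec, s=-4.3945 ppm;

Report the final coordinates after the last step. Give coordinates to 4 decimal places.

start: φ=62.821181°, λ=150.656409°, h=1752.127 m
→ ECEF (a=6378137.000, f=1/298.257222101): X=-2546996.5876, Y=1431856.9203, Z=5652460.5139
→ Helmert 7p (PV): X=-2547204.1996, Y=1431829.9478, Z=5652416.4287

X=-2547204.1996 m, Y=1431829.9478 m, Z=5652416.4287 m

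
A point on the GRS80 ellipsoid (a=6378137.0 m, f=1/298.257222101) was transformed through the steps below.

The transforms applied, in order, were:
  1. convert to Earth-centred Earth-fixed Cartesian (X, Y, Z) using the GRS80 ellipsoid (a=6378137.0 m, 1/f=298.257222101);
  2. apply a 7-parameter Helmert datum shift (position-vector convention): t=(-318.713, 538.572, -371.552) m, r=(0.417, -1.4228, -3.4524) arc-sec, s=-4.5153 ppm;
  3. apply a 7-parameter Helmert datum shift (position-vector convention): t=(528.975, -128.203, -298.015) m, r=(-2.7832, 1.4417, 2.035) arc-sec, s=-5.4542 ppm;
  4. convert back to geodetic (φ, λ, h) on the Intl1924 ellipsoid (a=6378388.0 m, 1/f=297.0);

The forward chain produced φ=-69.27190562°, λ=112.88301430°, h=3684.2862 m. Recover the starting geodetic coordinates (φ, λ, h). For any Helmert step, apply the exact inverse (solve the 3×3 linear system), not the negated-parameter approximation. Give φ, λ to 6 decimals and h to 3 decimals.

φ=-69.271120°, λ=112.891660°, h=3187.587 m

start: φ=-69.271906°, λ=112.883014°, h=3684.286 m
→ ECEF (a=6378388.000, f=1/297.0): X=-880940.1175, Y=2087203.3194, Z=-5946359.8370
→ Helmert⁻¹: X=-881411.7453, Y=2087431.8355, Z=-5946072.2474
→ Helmert⁻¹: X=-881172.9534, Y=2086875.9173, Z=-5945725.6829
→ geod (Bowring, a=6378137.000): φ=-69.27112000°, λ=112.89166000°, h=3187.5870 m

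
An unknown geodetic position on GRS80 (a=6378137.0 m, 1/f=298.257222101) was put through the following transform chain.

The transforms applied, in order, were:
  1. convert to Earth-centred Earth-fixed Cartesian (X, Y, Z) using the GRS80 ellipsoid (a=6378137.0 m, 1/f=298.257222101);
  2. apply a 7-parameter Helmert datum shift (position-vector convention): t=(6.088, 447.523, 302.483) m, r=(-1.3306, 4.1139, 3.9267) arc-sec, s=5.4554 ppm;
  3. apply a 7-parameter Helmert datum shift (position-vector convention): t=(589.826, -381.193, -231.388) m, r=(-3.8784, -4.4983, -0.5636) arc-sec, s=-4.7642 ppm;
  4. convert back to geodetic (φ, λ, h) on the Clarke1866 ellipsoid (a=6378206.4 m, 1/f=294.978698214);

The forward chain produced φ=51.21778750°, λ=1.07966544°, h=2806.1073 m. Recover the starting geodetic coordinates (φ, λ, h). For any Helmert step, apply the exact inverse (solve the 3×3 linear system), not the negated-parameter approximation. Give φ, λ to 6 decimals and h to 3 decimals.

φ=51.219401°, λ=1.076152°, h=2297.310 m

start: φ=51.217787°, λ=1.079665°, h=2806.107 m
→ ECEF (a=6378206.400, f=1/294.978698214): X=4004353.1723, Y=75465.8296, Z=4950739.9328
→ Helmert⁻¹: X=4003890.1854, Y=75765.2322, Z=4950909.0146
→ Helmert⁻¹: X=4003764.9468, Y=75209.1416, Z=4950659.8635
→ geod (Bowring, a=6378137.000): φ=51.21940100°, λ=1.07615200°, h=2297.3100 m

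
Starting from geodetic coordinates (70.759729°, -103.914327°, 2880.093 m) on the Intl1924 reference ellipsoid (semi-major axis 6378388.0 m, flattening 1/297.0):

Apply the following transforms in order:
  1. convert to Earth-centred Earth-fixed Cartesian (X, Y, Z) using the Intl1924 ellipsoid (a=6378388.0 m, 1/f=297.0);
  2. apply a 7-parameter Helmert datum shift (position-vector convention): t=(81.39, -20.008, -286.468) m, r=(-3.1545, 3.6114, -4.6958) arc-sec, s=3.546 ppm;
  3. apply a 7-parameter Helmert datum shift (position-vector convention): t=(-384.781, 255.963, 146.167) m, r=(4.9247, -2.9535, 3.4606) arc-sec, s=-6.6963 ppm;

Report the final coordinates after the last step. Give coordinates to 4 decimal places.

start: φ=70.759729°, λ=-103.914327°, h=2880.093 m
→ ECEF (a=6378388.000, f=1/297.0): X=-507188.3706, Y=-2047257.7064, Z=6002361.4513
→ Helmert 7p (PV): X=-507050.2938, Y=-2047181.6302, Z=6002136.4576
→ Helmert 7p (PV): X=-507483.2770, Y=-2047063.7694, Z=6002186.2947

X=-507483.2770 m, Y=-2047063.7694 m, Z=6002186.2947 m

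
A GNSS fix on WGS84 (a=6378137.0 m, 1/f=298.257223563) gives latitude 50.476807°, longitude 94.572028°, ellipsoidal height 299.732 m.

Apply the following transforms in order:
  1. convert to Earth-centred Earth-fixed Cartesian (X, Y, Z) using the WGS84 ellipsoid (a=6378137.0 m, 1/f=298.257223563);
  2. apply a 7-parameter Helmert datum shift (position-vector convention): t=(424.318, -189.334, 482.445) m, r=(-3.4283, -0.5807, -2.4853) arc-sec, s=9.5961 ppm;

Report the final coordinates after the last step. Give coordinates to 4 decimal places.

X=-323756.2860 m, Y=4054277.1825 m, Z=4897403.4466 m

start: φ=50.476807°, λ=94.572028°, h=299.732 m
→ ECEF (a=6378137.000, f=1/298.257223563): X=-324212.5578, Y=4054342.3119, Z=4896942.3101
→ Helmert 7p (PV): X=-323756.2860, Y=4054277.1825, Z=4897403.4466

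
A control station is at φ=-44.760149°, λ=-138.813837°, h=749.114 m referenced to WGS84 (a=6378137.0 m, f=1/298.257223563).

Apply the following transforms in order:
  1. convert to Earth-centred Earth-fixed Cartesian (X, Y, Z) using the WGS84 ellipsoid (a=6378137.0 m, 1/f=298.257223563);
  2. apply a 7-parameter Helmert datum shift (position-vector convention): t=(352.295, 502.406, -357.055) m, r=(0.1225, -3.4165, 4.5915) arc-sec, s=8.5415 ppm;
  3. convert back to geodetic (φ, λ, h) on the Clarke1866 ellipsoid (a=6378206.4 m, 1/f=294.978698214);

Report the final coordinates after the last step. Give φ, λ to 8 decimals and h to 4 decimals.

start: φ=-44.760149°, λ=-138.813837°, h=749.114 m
→ ECEF (a=6378137.000, f=1/298.257223563): X=-3414376.0387, Y=-2987604.0582, Z=-4468988.9142
→ Helmert 7p (PV): X=-3413912.3789, Y=-2987200.5221, Z=-4469442.4704
→ geod (Bowring, a=6378206.400): φ=-44.76908171°, λ=-138.81381638°, h=680.4660 m

φ=-44.76908171°, λ=-138.81381638°, h=680.4660 m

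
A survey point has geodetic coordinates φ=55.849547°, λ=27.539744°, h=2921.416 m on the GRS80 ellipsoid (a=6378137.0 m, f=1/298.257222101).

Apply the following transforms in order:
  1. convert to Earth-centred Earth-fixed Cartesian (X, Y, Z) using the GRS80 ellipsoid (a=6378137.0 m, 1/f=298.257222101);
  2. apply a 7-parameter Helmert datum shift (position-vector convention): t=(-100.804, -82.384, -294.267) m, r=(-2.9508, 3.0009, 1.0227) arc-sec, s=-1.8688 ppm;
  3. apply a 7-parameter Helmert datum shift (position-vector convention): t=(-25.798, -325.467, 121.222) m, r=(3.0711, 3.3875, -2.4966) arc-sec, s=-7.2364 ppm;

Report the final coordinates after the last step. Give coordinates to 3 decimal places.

X=3183554.596 m, Y=1659602.654 m, Z=5257155.812 m

start: φ=55.849547°, λ=27.539744°, h=2921.416 m
→ ECEF (a=6378137.000, f=1/298.257222101): X=3183535.4957, Y=1660051.4286, Z=5257474.3552
→ Helmert 7p (PV): X=3183497.0011, Y=1660056.9396, Z=5257100.1982
→ Helmert 7p (PV): X=3183554.5961, Y=1659602.6544, Z=5257155.8119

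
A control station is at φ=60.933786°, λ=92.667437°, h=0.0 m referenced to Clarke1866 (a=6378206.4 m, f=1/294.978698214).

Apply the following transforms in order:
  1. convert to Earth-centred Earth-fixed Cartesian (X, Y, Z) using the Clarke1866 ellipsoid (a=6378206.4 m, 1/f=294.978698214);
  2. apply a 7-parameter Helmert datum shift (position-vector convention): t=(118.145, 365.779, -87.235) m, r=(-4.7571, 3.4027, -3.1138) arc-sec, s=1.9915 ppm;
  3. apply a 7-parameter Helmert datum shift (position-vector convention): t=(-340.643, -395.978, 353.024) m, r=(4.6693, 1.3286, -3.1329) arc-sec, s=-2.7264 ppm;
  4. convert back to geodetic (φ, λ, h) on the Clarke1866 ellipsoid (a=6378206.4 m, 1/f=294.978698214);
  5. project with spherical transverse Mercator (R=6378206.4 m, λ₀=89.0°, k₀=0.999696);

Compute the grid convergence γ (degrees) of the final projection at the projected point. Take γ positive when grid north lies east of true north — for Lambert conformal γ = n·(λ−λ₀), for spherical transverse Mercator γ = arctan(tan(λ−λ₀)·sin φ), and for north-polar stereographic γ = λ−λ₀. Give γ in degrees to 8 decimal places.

3.20666714

start: φ=60.933786°, λ=92.667437°, h=0.000 m
→ ECEF (a=6378206.400, f=1/294.978698214): X=-144582.0758, Y=3103337.3777, Z=5551565.4707
→ Helmert 7p (PV): X=-144325.7873, Y=3103839.5560, Z=5551420.1042
→ Helmert 7p (PV): X=-144583.1356, Y=3103311.6384, Z=5551829.1851
→ geod (Bowring, a=6378206.400): φ=60.93513700°, λ=92.66747862°, h=218.0365 m
→ into tm (λ₀=89.0°): φ=60.93513700°, λ−λ₀=3.66747862°
convergence γ = 3.20666714°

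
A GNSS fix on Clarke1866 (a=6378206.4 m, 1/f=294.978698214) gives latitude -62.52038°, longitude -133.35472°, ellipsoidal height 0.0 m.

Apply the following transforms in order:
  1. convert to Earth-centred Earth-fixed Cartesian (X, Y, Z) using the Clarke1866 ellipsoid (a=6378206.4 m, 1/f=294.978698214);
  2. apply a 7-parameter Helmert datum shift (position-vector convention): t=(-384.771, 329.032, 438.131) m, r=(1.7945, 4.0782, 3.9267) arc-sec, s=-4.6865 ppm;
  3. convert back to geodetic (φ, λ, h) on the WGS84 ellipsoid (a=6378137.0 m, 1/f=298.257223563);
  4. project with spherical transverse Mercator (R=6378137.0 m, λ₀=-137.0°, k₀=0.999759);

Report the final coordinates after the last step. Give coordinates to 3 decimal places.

E=186591.885 m, N=-6962847.187 m

start: φ=-62.520380°, λ=-133.354720°, h=0.000 m
→ ECEF (a=6378206.400, f=1/294.978698214): X=-2025890.9067, Y=-2145713.7791, Z=-5635315.4011
→ Helmert 7p (PV): X=-2026336.7543, Y=-2145364.2313, Z=-5634829.4727
→ geod (Bowring, a=6378137.000): φ=-62.51620304°, λ=-133.36567329°, h=-524.8275 m
→ tm (R=6378137.0, λ₀=-137.0°): E=186591.8851, N=-6962847.1868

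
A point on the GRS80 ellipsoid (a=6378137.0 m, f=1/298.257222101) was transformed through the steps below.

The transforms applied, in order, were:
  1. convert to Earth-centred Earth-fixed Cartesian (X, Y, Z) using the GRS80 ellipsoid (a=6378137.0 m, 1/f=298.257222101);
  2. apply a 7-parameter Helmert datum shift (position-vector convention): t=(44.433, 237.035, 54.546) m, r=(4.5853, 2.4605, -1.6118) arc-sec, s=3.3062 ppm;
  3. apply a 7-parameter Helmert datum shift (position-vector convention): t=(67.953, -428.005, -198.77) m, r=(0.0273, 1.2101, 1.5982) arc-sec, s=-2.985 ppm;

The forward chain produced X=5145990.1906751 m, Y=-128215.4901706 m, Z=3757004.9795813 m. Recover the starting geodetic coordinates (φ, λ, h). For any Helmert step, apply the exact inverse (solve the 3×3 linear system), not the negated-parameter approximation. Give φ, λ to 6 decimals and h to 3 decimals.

φ=36.310229°, λ=-1.424250°, h=2121.731 m

start: X=5145990.1907, Y=-128215.4902, Z=3757004.9796 m
→ Helmert⁻¹: X=5145914.5651, Y=-127827.2414, Z=3757245.1715
→ Helmert⁻¹: X=5145809.2991, Y=-127940.1183, Z=3757242.4312
→ geod (Bowring, a=6378137.000): φ=36.31022900°, λ=-1.42425000°, h=2121.7310 m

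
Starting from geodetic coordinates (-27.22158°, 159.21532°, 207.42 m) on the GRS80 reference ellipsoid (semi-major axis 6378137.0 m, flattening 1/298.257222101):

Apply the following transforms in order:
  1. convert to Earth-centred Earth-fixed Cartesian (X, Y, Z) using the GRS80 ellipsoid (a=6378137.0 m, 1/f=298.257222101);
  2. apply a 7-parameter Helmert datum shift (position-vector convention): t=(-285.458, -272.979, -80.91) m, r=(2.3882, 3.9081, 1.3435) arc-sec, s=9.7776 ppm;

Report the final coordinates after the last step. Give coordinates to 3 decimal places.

X=-5306904.377 m, Y=2013872.142 m, Z=-2900150.450 m

start: φ=-27.221580°, λ=159.215320°, h=207.420 m
→ ECEF (a=6378137.000, f=1/298.257222101): X=-5306498.9653, Y=2014126.4127, Z=-2900165.0472
→ Helmert 7p (PV): X=-5306904.3772, Y=2013872.1423, Z=-2900150.4502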